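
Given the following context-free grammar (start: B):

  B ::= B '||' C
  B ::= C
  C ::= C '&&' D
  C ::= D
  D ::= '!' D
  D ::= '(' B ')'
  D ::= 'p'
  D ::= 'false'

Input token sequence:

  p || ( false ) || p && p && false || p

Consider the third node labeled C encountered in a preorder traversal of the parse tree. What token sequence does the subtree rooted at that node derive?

[B [B [B [B [C [D p]]] || [C [D ( [B [C [D false]]] )]]] || [C [C [C [D p]] && [D p]] && [D false]]] || [C [D p]]]

false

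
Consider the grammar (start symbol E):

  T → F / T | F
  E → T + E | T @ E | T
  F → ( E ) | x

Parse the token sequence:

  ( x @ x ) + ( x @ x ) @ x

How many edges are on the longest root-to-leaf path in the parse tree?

[E [T [F ( [E [T [F x]] @ [E [T [F x]]]] )]] + [E [T [F ( [E [T [F x]] @ [E [T [F x]]]] )]] @ [E [T [F x]]]]]

8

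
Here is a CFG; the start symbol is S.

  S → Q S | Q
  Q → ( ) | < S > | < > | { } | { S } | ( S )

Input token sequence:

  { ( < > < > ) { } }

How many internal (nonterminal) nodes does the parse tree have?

[S [Q { [S [Q ( [S [Q < >] [S [Q < >]]] )] [S [Q { }]]] }]]

10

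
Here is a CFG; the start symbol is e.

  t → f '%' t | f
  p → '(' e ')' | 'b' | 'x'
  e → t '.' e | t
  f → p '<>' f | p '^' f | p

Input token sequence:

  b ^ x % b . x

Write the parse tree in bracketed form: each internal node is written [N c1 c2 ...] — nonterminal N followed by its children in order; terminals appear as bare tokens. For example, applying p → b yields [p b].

[e [t [f [p b] ^ [f [p x]]] % [t [f [p b]]]] . [e [t [f [p x]]]]]

e
t . e
f % t . e
p ^ f % t . e
b ^ f % t . e
b ^ p % t . e
b ^ x % t . e
b ^ x % f . e
b ^ x % p . e
b ^ x % b . e
b ^ x % b . t
b ^ x % b . f
b ^ x % b . p
b ^ x % b . x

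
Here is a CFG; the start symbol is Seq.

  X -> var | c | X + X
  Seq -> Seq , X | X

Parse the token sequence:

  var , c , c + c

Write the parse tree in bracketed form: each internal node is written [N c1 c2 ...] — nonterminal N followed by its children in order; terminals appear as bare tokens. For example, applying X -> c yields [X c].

Seq
Seq , X
Seq , X , X
X , X , X
var , X , X
var , c , X
var , c , X + X
var , c , c + X
var , c , c + c

[Seq [Seq [Seq [X var]] , [X c]] , [X [X c] + [X c]]]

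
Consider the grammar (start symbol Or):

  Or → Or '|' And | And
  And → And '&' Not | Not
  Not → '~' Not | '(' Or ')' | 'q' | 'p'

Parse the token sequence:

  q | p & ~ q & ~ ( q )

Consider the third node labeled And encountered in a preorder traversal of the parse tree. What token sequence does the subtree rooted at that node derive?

[Or [Or [And [Not q]]] | [And [And [And [Not p]] & [Not ~ [Not q]]] & [Not ~ [Not ( [Or [And [Not q]]] )]]]]

p & ~ q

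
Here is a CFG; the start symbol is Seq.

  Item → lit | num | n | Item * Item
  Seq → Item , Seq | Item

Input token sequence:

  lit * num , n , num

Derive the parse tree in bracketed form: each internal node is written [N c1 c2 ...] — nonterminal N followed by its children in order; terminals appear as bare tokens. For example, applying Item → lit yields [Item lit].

Seq
Item , Seq
Item * Item , Seq
lit * Item , Seq
lit * num , Seq
lit * num , Item , Seq
lit * num , n , Seq
lit * num , n , Item
lit * num , n , num

[Seq [Item [Item lit] * [Item num]] , [Seq [Item n] , [Seq [Item num]]]]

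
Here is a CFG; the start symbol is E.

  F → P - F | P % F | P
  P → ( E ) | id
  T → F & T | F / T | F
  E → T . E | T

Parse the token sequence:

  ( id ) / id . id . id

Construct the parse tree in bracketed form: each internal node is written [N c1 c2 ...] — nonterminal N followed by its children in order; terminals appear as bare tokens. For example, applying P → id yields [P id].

E
T . E
F / T . E
P / T . E
( E ) / T . E
( T ) / T . E
( F ) / T . E
( P ) / T . E
( id ) / T . E
( id ) / F . E
( id ) / P . E
( id ) / id . E
( id ) / id . T . E
( id ) / id . F . E
( id ) / id . P . E
( id ) / id . id . E
( id ) / id . id . T
( id ) / id . id . F
( id ) / id . id . P
( id ) / id . id . id

[E [T [F [P ( [E [T [F [P id]]]] )]] / [T [F [P id]]]] . [E [T [F [P id]]] . [E [T [F [P id]]]]]]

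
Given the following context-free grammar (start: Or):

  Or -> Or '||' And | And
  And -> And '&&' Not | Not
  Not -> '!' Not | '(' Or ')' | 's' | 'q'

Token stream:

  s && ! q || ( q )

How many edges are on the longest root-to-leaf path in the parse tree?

6

[Or [Or [And [And [Not s]] && [Not ! [Not q]]]] || [And [Not ( [Or [And [Not q]]] )]]]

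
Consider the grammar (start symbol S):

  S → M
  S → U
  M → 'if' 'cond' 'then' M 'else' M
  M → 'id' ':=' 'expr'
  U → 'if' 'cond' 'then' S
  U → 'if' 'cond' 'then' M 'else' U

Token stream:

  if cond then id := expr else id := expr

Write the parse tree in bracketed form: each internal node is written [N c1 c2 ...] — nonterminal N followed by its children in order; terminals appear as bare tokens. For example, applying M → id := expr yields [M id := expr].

[S [M if cond then [M id := expr] else [M id := expr]]]

S
M
if cond then M else M
if cond then id := expr else M
if cond then id := expr else id := expr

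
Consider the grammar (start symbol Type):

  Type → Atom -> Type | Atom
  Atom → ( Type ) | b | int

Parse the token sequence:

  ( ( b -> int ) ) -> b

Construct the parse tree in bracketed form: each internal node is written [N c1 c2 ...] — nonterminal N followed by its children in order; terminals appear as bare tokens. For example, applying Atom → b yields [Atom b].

Type
Atom -> Type
( Type ) -> Type
( Atom ) -> Type
( ( Type ) ) -> Type
( ( Atom -> Type ) ) -> Type
( ( b -> Type ) ) -> Type
( ( b -> Atom ) ) -> Type
( ( b -> int ) ) -> Type
( ( b -> int ) ) -> Atom
( ( b -> int ) ) -> b

[Type [Atom ( [Type [Atom ( [Type [Atom b] -> [Type [Atom int]]] )]] )] -> [Type [Atom b]]]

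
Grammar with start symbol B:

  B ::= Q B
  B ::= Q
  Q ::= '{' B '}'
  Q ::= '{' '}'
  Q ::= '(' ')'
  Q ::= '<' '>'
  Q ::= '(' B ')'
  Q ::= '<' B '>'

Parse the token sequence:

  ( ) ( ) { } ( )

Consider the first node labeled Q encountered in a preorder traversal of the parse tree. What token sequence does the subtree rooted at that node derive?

[B [Q ( )] [B [Q ( )] [B [Q { }] [B [Q ( )]]]]]

( )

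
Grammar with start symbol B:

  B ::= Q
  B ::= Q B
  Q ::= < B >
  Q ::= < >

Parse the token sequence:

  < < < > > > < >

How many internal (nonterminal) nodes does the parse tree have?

8

[B [Q < [B [Q < [B [Q < >]] >]] >] [B [Q < >]]]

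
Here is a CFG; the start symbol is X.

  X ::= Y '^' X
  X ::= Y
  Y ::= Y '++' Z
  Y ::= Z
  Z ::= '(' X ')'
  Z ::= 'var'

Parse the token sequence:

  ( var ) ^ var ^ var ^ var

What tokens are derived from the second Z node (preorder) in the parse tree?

[X [Y [Z ( [X [Y [Z var]]] )]] ^ [X [Y [Z var]] ^ [X [Y [Z var]] ^ [X [Y [Z var]]]]]]

var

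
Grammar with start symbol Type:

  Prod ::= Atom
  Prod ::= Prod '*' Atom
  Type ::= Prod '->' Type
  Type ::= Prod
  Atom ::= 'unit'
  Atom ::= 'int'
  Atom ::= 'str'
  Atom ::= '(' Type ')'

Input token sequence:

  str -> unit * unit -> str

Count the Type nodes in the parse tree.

3

[Type [Prod [Atom str]] -> [Type [Prod [Prod [Atom unit]] * [Atom unit]] -> [Type [Prod [Atom str]]]]]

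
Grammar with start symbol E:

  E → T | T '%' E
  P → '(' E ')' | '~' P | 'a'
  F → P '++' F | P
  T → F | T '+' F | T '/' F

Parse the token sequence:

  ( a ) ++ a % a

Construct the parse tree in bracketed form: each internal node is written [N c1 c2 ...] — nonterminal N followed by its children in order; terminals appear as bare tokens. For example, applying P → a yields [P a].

E
T % E
F % E
P ++ F % E
( E ) ++ F % E
( T ) ++ F % E
( F ) ++ F % E
( P ) ++ F % E
( a ) ++ F % E
( a ) ++ P % E
( a ) ++ a % E
( a ) ++ a % T
( a ) ++ a % F
( a ) ++ a % P
( a ) ++ a % a

[E [T [F [P ( [E [T [F [P a]]]] )] ++ [F [P a]]]] % [E [T [F [P a]]]]]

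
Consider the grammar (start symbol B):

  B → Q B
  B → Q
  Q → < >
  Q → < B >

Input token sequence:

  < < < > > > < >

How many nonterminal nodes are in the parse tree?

[B [Q < [B [Q < [B [Q < >]] >]] >] [B [Q < >]]]

8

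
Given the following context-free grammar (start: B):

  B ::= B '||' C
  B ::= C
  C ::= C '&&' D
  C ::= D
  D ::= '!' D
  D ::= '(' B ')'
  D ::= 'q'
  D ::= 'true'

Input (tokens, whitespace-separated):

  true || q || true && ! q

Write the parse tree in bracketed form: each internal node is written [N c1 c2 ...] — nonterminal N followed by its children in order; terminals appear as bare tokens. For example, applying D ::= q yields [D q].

B
B || C
B || C || C
C || C || C
D || C || C
true || C || C
true || D || C
true || q || C
true || q || C && D
true || q || D && D
true || q || true && D
true || q || true && ! D
true || q || true && ! q

[B [B [B [C [D true]]] || [C [D q]]] || [C [C [D true]] && [D ! [D q]]]]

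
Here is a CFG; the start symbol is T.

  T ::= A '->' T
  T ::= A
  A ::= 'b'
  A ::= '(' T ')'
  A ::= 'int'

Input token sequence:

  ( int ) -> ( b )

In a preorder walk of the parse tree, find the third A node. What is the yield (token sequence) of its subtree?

( b )

[T [A ( [T [A int]] )] -> [T [A ( [T [A b]] )]]]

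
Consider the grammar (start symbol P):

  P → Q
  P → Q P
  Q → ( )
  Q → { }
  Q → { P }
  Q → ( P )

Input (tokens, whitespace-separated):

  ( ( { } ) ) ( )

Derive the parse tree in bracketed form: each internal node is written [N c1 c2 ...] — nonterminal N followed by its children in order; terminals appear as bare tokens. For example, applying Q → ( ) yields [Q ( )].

[P [Q ( [P [Q ( [P [Q { }]] )]] )] [P [Q ( )]]]

P
Q P
( P ) P
( Q ) P
( ( P ) ) P
( ( Q ) ) P
( ( { } ) ) P
( ( { } ) ) Q
( ( { } ) ) ( )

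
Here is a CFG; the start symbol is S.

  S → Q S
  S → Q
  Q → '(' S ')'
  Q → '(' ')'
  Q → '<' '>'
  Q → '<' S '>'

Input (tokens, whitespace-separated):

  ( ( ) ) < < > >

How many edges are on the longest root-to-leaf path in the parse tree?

5

[S [Q ( [S [Q ( )]] )] [S [Q < [S [Q < >]] >]]]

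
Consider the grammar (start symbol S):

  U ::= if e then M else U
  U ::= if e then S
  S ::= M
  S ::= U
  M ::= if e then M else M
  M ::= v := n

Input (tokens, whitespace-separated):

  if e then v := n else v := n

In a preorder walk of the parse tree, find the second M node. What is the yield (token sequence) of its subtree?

v := n

[S [M if e then [M v := n] else [M v := n]]]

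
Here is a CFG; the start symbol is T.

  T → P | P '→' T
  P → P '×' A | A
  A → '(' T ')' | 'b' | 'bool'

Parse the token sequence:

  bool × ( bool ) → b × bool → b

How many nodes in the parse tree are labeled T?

4

[T [P [P [A bool]] × [A ( [T [P [A bool]]] )]] → [T [P [P [A b]] × [A bool]] → [T [P [A b]]]]]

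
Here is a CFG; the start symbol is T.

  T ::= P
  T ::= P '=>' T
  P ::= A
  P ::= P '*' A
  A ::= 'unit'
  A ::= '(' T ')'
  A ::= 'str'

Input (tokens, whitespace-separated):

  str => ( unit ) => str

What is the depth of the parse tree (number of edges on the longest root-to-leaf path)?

7

[T [P [A str]] => [T [P [A ( [T [P [A unit]]] )]] => [T [P [A str]]]]]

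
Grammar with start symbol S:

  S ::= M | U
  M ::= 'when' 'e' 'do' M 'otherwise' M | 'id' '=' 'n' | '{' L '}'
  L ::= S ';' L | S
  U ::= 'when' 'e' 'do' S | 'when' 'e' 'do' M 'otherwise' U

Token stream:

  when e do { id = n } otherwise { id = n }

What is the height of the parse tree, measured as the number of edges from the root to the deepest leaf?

6

[S [M when e do [M { [L [S [M id = n]]] }] otherwise [M { [L [S [M id = n]]] }]]]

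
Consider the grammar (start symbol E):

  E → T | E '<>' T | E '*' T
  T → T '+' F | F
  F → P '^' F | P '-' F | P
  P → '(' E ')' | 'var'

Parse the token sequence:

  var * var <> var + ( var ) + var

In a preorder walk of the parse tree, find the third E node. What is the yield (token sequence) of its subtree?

var

[E [E [E [T [F [P var]]]] * [T [F [P var]]]] <> [T [T [T [F [P var]]] + [F [P ( [E [T [F [P var]]]] )]]] + [F [P var]]]]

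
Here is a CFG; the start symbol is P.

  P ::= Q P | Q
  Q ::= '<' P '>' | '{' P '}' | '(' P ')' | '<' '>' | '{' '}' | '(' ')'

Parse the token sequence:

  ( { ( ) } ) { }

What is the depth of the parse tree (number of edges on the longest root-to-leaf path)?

6

[P [Q ( [P [Q { [P [Q ( )]] }]] )] [P [Q { }]]]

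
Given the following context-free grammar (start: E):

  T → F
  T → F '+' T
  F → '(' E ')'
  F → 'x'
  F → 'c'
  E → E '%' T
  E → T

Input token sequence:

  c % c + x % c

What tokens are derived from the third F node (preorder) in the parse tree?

[E [E [E [T [F c]]] % [T [F c] + [T [F x]]]] % [T [F c]]]

x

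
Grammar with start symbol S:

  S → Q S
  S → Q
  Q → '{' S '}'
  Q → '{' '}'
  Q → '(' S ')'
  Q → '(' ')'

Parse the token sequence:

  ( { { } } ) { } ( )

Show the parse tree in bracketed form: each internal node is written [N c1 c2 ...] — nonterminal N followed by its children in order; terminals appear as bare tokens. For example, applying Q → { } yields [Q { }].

S
Q S
( S ) S
( Q ) S
( { S } ) S
( { Q } ) S
( { { } } ) S
( { { } } ) Q S
( { { } } ) { } S
( { { } } ) { } Q
( { { } } ) { } ( )

[S [Q ( [S [Q { [S [Q { }]] }]] )] [S [Q { }] [S [Q ( )]]]]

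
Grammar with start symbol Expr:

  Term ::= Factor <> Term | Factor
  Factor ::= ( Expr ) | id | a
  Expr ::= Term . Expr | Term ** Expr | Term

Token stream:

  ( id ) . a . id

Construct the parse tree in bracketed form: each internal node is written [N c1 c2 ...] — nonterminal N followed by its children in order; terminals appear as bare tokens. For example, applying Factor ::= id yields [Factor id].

[Expr [Term [Factor ( [Expr [Term [Factor id]]] )]] . [Expr [Term [Factor a]] . [Expr [Term [Factor id]]]]]

Expr
Term . Expr
Factor . Expr
( Expr ) . Expr
( Term ) . Expr
( Factor ) . Expr
( id ) . Expr
( id ) . Term . Expr
( id ) . Factor . Expr
( id ) . a . Expr
( id ) . a . Term
( id ) . a . Factor
( id ) . a . id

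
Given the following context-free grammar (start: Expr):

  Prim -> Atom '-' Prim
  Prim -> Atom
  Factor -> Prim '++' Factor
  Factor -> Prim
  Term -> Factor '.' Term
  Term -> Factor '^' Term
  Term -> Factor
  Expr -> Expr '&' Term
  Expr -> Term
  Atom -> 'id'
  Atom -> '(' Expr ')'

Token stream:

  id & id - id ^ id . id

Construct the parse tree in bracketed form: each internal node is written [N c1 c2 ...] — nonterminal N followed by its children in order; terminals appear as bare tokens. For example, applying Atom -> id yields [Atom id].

Expr
Expr & Term
Term & Term
Factor & Term
Prim & Term
Atom & Term
id & Term
id & Factor ^ Term
id & Prim ^ Term
id & Atom - Prim ^ Term
id & id - Prim ^ Term
id & id - Atom ^ Term
id & id - id ^ Term
id & id - id ^ Factor . Term
id & id - id ^ Prim . Term
id & id - id ^ Atom . Term
id & id - id ^ id . Term
id & id - id ^ id . Factor
id & id - id ^ id . Prim
id & id - id ^ id . Atom
id & id - id ^ id . id

[Expr [Expr [Term [Factor [Prim [Atom id]]]]] & [Term [Factor [Prim [Atom id] - [Prim [Atom id]]]] ^ [Term [Factor [Prim [Atom id]]] . [Term [Factor [Prim [Atom id]]]]]]]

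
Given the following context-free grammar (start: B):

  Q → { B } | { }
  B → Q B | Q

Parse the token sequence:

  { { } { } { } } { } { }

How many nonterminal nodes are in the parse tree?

12

[B [Q { [B [Q { }] [B [Q { }] [B [Q { }]]]] }] [B [Q { }] [B [Q { }]]]]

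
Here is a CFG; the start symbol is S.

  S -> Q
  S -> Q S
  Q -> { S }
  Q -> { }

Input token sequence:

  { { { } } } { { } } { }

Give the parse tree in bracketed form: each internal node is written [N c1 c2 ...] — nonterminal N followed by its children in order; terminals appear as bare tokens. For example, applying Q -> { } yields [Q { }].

S
Q S
{ S } S
{ Q } S
{ { S } } S
{ { Q } } S
{ { { } } } S
{ { { } } } Q S
{ { { } } } { S } S
{ { { } } } { Q } S
{ { { } } } { { } } S
{ { { } } } { { } } Q
{ { { } } } { { } } { }

[S [Q { [S [Q { [S [Q { }]] }]] }] [S [Q { [S [Q { }]] }] [S [Q { }]]]]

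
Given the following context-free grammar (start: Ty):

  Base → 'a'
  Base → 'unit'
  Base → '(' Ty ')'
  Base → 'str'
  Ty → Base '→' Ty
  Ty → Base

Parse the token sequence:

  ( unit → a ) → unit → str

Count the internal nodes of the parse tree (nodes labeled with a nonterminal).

[Ty [Base ( [Ty [Base unit] → [Ty [Base a]]] )] → [Ty [Base unit] → [Ty [Base str]]]]

10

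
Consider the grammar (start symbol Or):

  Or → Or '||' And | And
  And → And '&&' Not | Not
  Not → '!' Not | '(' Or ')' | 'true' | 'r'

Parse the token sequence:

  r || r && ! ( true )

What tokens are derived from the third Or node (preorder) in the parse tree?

[Or [Or [And [Not r]]] || [And [And [Not r]] && [Not ! [Not ( [Or [And [Not true]]] )]]]]

true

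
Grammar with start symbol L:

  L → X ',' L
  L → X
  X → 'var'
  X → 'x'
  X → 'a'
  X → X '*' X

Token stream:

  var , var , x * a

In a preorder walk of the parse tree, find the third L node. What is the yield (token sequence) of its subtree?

[L [X var] , [L [X var] , [L [X [X x] * [X a]]]]]

x * a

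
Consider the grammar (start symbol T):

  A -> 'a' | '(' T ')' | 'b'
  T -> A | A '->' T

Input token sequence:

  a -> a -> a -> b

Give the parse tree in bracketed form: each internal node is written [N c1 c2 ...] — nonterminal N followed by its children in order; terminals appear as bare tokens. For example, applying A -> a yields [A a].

[T [A a] -> [T [A a] -> [T [A a] -> [T [A b]]]]]

T
A -> T
a -> T
a -> A -> T
a -> a -> T
a -> a -> A -> T
a -> a -> a -> T
a -> a -> a -> A
a -> a -> a -> b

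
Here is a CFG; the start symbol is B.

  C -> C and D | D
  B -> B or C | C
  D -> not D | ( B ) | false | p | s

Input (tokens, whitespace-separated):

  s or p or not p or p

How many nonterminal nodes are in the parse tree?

[B [B [B [B [C [D s]]] or [C [D p]]] or [C [D not [D p]]]] or [C [D p]]]

13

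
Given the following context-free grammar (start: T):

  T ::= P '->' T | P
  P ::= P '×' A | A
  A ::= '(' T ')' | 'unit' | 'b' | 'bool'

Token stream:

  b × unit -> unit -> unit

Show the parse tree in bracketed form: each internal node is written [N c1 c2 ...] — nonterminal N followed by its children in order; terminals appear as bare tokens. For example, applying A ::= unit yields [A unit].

[T [P [P [A b]] × [A unit]] -> [T [P [A unit]] -> [T [P [A unit]]]]]

T
P -> T
P × A -> T
A × A -> T
b × A -> T
b × unit -> T
b × unit -> P -> T
b × unit -> A -> T
b × unit -> unit -> T
b × unit -> unit -> P
b × unit -> unit -> A
b × unit -> unit -> unit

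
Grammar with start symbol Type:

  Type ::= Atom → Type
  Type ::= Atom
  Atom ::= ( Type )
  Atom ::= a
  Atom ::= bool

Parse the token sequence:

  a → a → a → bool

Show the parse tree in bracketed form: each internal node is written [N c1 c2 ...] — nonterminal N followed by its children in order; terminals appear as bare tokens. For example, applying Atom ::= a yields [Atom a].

Type
Atom → Type
a → Type
a → Atom → Type
a → a → Type
a → a → Atom → Type
a → a → a → Type
a → a → a → Atom
a → a → a → bool

[Type [Atom a] → [Type [Atom a] → [Type [Atom a] → [Type [Atom bool]]]]]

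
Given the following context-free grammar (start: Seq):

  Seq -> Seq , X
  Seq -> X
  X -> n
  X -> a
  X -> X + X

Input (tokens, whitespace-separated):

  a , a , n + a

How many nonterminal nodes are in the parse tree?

[Seq [Seq [Seq [X a]] , [X a]] , [X [X n] + [X a]]]

8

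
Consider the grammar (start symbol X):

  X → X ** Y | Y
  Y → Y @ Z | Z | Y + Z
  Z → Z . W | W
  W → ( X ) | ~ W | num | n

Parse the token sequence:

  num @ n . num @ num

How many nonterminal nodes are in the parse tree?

[X [Y [Y [Y [Z [W num]]] @ [Z [Z [W n]] . [W num]]] @ [Z [W num]]]]

12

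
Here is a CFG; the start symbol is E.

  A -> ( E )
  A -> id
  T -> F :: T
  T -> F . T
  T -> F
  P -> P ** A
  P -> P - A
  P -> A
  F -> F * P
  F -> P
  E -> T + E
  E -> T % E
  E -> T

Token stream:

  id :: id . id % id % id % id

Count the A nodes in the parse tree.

6

[E [T [F [P [A id]]] :: [T [F [P [A id]]] . [T [F [P [A id]]]]]] % [E [T [F [P [A id]]]] % [E [T [F [P [A id]]]] % [E [T [F [P [A id]]]]]]]]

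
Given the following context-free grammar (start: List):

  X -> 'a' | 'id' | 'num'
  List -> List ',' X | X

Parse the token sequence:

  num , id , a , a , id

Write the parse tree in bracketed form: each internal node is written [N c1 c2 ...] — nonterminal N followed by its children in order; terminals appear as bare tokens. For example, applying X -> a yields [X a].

List
List , X
List , X , X
List , X , X , X
List , X , X , X , X
X , X , X , X , X
num , X , X , X , X
num , id , X , X , X
num , id , a , X , X
num , id , a , a , X
num , id , a , a , id

[List [List [List [List [List [X num]] , [X id]] , [X a]] , [X a]] , [X id]]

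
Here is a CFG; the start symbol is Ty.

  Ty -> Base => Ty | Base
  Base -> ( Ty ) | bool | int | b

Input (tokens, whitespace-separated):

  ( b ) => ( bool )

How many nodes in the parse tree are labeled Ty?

[Ty [Base ( [Ty [Base b]] )] => [Ty [Base ( [Ty [Base bool]] )]]]

4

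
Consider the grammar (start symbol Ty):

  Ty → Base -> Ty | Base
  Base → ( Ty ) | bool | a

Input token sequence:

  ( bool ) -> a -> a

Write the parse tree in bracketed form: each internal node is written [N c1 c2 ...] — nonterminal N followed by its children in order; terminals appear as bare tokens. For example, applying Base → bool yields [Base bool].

Ty
Base -> Ty
( Ty ) -> Ty
( Base ) -> Ty
( bool ) -> Ty
( bool ) -> Base -> Ty
( bool ) -> a -> Ty
( bool ) -> a -> Base
( bool ) -> a -> a

[Ty [Base ( [Ty [Base bool]] )] -> [Ty [Base a] -> [Ty [Base a]]]]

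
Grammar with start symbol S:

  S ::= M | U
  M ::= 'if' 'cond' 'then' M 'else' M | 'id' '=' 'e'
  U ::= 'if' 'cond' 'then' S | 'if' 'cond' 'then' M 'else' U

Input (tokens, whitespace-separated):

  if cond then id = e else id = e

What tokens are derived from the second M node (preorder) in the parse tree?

[S [M if cond then [M id = e] else [M id = e]]]

id = e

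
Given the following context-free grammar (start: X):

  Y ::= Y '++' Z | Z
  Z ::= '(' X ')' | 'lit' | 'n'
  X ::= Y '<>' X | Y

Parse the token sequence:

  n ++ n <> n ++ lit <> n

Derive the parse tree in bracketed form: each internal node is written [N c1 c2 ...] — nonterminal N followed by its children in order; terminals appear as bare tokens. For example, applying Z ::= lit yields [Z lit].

[X [Y [Y [Z n]] ++ [Z n]] <> [X [Y [Y [Z n]] ++ [Z lit]] <> [X [Y [Z n]]]]]

X
Y <> X
Y ++ Z <> X
Z ++ Z <> X
n ++ Z <> X
n ++ n <> X
n ++ n <> Y <> X
n ++ n <> Y ++ Z <> X
n ++ n <> Z ++ Z <> X
n ++ n <> n ++ Z <> X
n ++ n <> n ++ lit <> X
n ++ n <> n ++ lit <> Y
n ++ n <> n ++ lit <> Z
n ++ n <> n ++ lit <> n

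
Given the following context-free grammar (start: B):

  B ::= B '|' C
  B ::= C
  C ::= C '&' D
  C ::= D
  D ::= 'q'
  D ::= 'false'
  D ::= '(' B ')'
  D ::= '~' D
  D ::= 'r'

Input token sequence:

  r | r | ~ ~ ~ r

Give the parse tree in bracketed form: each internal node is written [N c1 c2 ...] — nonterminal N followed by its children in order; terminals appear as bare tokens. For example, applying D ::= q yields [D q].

B
B | C
B | C | C
C | C | C
D | C | C
r | C | C
r | D | C
r | r | C
r | r | D
r | r | ~ D
r | r | ~ ~ D
r | r | ~ ~ ~ D
r | r | ~ ~ ~ r

[B [B [B [C [D r]]] | [C [D r]]] | [C [D ~ [D ~ [D ~ [D r]]]]]]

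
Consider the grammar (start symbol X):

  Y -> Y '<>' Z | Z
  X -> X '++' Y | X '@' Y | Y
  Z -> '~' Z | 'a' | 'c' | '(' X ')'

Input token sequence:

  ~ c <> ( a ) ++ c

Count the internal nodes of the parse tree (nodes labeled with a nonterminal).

[X [X [Y [Y [Z ~ [Z c]]] <> [Z ( [X [Y [Z a]]] )]]] ++ [Y [Z c]]]

12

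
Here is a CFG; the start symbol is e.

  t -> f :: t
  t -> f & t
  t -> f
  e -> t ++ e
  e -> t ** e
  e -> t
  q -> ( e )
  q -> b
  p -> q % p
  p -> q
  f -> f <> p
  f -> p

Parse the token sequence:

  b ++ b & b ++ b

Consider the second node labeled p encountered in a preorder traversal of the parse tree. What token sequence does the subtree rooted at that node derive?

[e [t [f [p [q b]]]] ++ [e [t [f [p [q b]]] & [t [f [p [q b]]]]] ++ [e [t [f [p [q b]]]]]]]

b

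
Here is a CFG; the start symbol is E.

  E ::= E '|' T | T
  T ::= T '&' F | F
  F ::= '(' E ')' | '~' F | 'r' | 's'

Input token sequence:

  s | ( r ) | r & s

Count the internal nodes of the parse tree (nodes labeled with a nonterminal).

[E [E [E [T [F s]]] | [T [F ( [E [T [F r]]] )]]] | [T [T [F r]] & [F s]]]

14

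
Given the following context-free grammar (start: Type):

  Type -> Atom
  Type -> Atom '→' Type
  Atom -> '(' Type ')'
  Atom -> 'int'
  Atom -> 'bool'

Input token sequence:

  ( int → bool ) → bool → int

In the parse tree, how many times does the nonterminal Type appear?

[Type [Atom ( [Type [Atom int] → [Type [Atom bool]]] )] → [Type [Atom bool] → [Type [Atom int]]]]

5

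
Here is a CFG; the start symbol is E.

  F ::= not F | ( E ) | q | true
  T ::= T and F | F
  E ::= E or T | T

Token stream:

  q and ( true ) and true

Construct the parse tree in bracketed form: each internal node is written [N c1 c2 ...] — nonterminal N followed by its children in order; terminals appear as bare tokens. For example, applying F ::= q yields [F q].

E
T
T and F
T and F and F
F and F and F
q and F and F
q and ( E ) and F
q and ( T ) and F
q and ( F ) and F
q and ( true ) and F
q and ( true ) and true

[E [T [T [T [F q]] and [F ( [E [T [F true]]] )]] and [F true]]]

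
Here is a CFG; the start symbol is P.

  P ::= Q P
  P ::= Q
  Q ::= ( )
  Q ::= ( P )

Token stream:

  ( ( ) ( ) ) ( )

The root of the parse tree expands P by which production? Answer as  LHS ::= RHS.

P ::= Q P

[P [Q ( [P [Q ( )] [P [Q ( )]]] )] [P [Q ( )]]]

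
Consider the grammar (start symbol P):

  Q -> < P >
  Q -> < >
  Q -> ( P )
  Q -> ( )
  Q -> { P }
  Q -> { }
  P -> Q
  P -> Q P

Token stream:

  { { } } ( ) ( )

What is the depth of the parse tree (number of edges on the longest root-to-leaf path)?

[P [Q { [P [Q { }]] }] [P [Q ( )] [P [Q ( )]]]]

4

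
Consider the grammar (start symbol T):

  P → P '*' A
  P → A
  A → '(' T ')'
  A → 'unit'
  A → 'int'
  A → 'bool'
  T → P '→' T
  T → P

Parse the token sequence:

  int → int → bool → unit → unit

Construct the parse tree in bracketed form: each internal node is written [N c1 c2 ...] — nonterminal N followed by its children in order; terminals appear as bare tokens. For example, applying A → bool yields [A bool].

[T [P [A int]] → [T [P [A int]] → [T [P [A bool]] → [T [P [A unit]] → [T [P [A unit]]]]]]]

T
P → T
A → T
int → T
int → P → T
int → A → T
int → int → T
int → int → P → T
int → int → A → T
int → int → bool → T
int → int → bool → P → T
int → int → bool → A → T
int → int → bool → unit → T
int → int → bool → unit → P
int → int → bool → unit → A
int → int → bool → unit → unit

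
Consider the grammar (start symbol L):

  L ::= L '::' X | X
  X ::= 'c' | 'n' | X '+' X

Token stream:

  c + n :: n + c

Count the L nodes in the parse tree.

2

[L [L [X [X c] + [X n]]] :: [X [X n] + [X c]]]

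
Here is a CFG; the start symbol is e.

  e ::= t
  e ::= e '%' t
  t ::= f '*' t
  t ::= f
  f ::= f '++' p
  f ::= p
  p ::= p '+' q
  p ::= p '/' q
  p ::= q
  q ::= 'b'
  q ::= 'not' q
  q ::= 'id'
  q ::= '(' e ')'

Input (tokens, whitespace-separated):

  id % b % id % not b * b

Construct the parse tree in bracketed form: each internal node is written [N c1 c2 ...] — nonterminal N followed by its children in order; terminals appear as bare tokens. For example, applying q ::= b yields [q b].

[e [e [e [e [t [f [p [q id]]]]] % [t [f [p [q b]]]]] % [t [f [p [q id]]]]] % [t [f [p [q not [q b]]]] * [t [f [p [q b]]]]]]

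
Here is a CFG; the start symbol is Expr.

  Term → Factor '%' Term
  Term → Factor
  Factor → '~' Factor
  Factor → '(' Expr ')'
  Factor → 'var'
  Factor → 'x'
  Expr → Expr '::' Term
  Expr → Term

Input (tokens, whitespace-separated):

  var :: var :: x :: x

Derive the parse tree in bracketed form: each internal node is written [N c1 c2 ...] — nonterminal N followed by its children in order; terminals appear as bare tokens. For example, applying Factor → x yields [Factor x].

[Expr [Expr [Expr [Expr [Term [Factor var]]] :: [Term [Factor var]]] :: [Term [Factor x]]] :: [Term [Factor x]]]

Expr
Expr :: Term
Expr :: Term :: Term
Expr :: Term :: Term :: Term
Term :: Term :: Term :: Term
Factor :: Term :: Term :: Term
var :: Term :: Term :: Term
var :: Factor :: Term :: Term
var :: var :: Term :: Term
var :: var :: Factor :: Term
var :: var :: x :: Term
var :: var :: x :: Factor
var :: var :: x :: x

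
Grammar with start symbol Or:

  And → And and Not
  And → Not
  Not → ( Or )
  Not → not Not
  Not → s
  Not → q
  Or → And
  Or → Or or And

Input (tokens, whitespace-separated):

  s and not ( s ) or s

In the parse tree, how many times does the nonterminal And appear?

4

[Or [Or [And [And [Not s]] and [Not not [Not ( [Or [And [Not s]]] )]]]] or [And [Not s]]]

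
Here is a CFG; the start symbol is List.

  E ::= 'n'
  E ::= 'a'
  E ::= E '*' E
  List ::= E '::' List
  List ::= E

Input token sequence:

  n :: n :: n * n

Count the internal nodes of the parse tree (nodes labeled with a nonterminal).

8

[List [E n] :: [List [E n] :: [List [E [E n] * [E n]]]]]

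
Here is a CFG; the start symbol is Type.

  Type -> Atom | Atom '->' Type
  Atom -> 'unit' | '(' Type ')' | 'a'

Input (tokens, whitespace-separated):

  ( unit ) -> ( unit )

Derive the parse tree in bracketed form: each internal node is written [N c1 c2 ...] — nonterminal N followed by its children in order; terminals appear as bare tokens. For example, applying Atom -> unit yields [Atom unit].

Type
Atom -> Type
( Type ) -> Type
( Atom ) -> Type
( unit ) -> Type
( unit ) -> Atom
( unit ) -> ( Type )
( unit ) -> ( Atom )
( unit ) -> ( unit )

[Type [Atom ( [Type [Atom unit]] )] -> [Type [Atom ( [Type [Atom unit]] )]]]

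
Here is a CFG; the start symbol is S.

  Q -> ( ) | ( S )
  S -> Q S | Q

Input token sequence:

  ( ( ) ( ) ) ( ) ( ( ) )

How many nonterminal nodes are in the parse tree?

12

[S [Q ( [S [Q ( )] [S [Q ( )]]] )] [S [Q ( )] [S [Q ( [S [Q ( )]] )]]]]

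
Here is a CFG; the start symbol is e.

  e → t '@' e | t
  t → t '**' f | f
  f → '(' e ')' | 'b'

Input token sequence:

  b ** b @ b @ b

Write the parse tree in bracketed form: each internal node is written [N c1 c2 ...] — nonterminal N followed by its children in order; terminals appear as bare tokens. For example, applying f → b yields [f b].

e
t @ e
t ** f @ e
f ** f @ e
b ** f @ e
b ** b @ e
b ** b @ t @ e
b ** b @ f @ e
b ** b @ b @ e
b ** b @ b @ t
b ** b @ b @ f
b ** b @ b @ b

[e [t [t [f b]] ** [f b]] @ [e [t [f b]] @ [e [t [f b]]]]]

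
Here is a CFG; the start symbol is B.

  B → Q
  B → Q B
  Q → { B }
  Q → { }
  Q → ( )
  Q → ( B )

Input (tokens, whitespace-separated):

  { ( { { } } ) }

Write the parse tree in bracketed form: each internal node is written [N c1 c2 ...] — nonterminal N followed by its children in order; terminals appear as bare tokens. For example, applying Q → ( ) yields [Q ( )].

B
Q
{ B }
{ Q }
{ ( B ) }
{ ( Q ) }
{ ( { B } ) }
{ ( { Q } ) }
{ ( { { } } ) }

[B [Q { [B [Q ( [B [Q { [B [Q { }]] }]] )]] }]]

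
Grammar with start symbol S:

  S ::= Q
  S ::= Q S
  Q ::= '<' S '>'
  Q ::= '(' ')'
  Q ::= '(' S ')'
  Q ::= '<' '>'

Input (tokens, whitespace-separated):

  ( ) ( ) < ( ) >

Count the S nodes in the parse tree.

4

[S [Q ( )] [S [Q ( )] [S [Q < [S [Q ( )]] >]]]]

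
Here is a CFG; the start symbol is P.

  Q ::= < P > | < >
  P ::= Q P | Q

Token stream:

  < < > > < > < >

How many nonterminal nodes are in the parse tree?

[P [Q < [P [Q < >]] >] [P [Q < >] [P [Q < >]]]]

8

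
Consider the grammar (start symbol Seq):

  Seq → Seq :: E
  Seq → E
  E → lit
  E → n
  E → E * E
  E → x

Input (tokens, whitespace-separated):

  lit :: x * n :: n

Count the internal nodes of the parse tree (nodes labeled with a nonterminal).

[Seq [Seq [Seq [E lit]] :: [E [E x] * [E n]]] :: [E n]]

8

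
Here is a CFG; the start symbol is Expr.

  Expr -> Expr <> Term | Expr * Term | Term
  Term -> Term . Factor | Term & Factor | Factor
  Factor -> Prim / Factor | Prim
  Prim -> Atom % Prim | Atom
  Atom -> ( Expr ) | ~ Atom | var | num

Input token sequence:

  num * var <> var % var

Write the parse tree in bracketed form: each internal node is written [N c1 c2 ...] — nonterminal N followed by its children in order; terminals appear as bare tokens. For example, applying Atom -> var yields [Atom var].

Expr
Expr <> Term
Expr * Term <> Term
Term * Term <> Term
Factor * Term <> Term
Prim * Term <> Term
Atom * Term <> Term
num * Term <> Term
num * Factor <> Term
num * Prim <> Term
num * Atom <> Term
num * var <> Term
num * var <> Factor
num * var <> Prim
num * var <> Atom % Prim
num * var <> var % Prim
num * var <> var % Atom
num * var <> var % var

[Expr [Expr [Expr [Term [Factor [Prim [Atom num]]]]] * [Term [Factor [Prim [Atom var]]]]] <> [Term [Factor [Prim [Atom var] % [Prim [Atom var]]]]]]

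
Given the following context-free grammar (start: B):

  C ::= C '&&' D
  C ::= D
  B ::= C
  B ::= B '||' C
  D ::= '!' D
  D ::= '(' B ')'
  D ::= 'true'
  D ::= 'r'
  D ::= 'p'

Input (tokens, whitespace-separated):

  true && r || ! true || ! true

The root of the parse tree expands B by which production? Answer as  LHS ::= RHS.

B ::= B '||' C

[B [B [B [C [C [D true]] && [D r]]] || [C [D ! [D true]]]] || [C [D ! [D true]]]]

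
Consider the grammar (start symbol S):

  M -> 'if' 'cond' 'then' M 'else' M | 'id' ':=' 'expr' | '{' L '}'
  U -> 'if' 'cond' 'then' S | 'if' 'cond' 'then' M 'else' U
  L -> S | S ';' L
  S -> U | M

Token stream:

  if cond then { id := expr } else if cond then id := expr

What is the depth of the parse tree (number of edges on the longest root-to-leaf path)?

[S [U if cond then [M { [L [S [M id := expr]]] }] else [U if cond then [S [M id := expr]]]]]

6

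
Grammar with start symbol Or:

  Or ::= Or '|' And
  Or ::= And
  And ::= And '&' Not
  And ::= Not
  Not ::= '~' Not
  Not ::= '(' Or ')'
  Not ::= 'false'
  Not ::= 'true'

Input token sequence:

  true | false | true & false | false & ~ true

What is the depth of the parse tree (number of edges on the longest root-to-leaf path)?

[Or [Or [Or [Or [And [Not true]]] | [And [Not false]]] | [And [And [Not true]] & [Not false]]] | [And [And [Not false]] & [Not ~ [Not true]]]]

6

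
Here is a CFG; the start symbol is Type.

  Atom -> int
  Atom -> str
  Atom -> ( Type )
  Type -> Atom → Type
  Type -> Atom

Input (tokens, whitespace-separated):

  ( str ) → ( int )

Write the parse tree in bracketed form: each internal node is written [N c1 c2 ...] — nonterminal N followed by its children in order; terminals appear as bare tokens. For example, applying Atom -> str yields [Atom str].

[Type [Atom ( [Type [Atom str]] )] → [Type [Atom ( [Type [Atom int]] )]]]

Type
Atom → Type
( Type ) → Type
( Atom ) → Type
( str ) → Type
( str ) → Atom
( str ) → ( Type )
( str ) → ( Atom )
( str ) → ( int )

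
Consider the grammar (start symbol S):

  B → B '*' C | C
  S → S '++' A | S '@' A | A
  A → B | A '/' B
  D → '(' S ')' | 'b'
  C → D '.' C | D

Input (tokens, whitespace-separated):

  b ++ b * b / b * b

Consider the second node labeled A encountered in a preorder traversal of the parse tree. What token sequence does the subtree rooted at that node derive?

[S [S [A [B [C [D b]]]]] ++ [A [A [B [B [C [D b]]] * [C [D b]]]] / [B [B [C [D b]]] * [C [D b]]]]]

b * b / b * b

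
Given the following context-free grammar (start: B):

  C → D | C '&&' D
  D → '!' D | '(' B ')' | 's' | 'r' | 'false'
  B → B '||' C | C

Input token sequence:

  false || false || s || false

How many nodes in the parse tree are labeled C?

4

[B [B [B [B [C [D false]]] || [C [D false]]] || [C [D s]]] || [C [D false]]]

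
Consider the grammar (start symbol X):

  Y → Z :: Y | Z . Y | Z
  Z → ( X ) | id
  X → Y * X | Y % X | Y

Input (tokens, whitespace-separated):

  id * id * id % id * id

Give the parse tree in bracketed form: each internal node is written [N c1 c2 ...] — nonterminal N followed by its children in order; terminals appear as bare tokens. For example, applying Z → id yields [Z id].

[X [Y [Z id]] * [X [Y [Z id]] * [X [Y [Z id]] % [X [Y [Z id]] * [X [Y [Z id]]]]]]]

X
Y * X
Z * X
id * X
id * Y * X
id * Z * X
id * id * X
id * id * Y % X
id * id * Z % X
id * id * id % X
id * id * id % Y * X
id * id * id % Z * X
id * id * id % id * X
id * id * id % id * Y
id * id * id % id * Z
id * id * id % id * id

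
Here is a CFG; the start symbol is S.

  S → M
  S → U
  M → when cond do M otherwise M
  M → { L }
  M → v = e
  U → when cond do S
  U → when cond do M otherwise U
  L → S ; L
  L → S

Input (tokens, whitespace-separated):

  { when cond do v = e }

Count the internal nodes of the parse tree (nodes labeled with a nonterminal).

7

[S [M { [L [S [U when cond do [S [M v = e]]]]] }]]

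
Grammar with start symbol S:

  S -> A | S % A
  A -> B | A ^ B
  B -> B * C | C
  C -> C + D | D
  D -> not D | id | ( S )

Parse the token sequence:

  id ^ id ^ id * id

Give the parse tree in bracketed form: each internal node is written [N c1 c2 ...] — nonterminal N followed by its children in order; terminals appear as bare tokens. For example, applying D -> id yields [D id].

S
A
A ^ B
A ^ B ^ B
B ^ B ^ B
C ^ B ^ B
D ^ B ^ B
id ^ B ^ B
id ^ C ^ B
id ^ D ^ B
id ^ id ^ B
id ^ id ^ B * C
id ^ id ^ C * C
id ^ id ^ D * C
id ^ id ^ id * C
id ^ id ^ id * D
id ^ id ^ id * id

[S [A [A [A [B [C [D id]]]] ^ [B [C [D id]]]] ^ [B [B [C [D id]]] * [C [D id]]]]]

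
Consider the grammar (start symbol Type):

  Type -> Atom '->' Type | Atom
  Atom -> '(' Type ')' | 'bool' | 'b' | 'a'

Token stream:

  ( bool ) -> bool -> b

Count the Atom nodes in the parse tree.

[Type [Atom ( [Type [Atom bool]] )] -> [Type [Atom bool] -> [Type [Atom b]]]]

4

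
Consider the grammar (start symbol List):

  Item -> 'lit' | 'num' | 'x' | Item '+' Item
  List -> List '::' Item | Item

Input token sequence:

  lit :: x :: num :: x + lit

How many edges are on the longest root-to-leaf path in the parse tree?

5

[List [List [List [List [Item lit]] :: [Item x]] :: [Item num]] :: [Item [Item x] + [Item lit]]]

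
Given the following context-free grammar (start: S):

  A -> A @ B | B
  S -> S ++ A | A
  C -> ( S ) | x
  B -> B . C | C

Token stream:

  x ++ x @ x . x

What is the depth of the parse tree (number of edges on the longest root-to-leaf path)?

[S [S [A [B [C x]]]] ++ [A [A [B [C x]]] @ [B [B [C x]] . [C x]]]]

5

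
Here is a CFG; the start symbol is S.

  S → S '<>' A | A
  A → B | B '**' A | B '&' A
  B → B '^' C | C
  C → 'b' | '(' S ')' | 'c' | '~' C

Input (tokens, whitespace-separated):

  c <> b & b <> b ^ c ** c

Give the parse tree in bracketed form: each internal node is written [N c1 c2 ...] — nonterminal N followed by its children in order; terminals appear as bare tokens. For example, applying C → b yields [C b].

[S [S [S [A [B [C c]]]] <> [A [B [C b]] & [A [B [C b]]]]] <> [A [B [B [C b]] ^ [C c]] ** [A [B [C c]]]]]

S
S <> A
S <> A <> A
A <> A <> A
B <> A <> A
C <> A <> A
c <> A <> A
c <> B & A <> A
c <> C & A <> A
c <> b & A <> A
c <> b & B <> A
c <> b & C <> A
c <> b & b <> A
c <> b & b <> B ** A
c <> b & b <> B ^ C ** A
c <> b & b <> C ^ C ** A
c <> b & b <> b ^ C ** A
c <> b & b <> b ^ c ** A
c <> b & b <> b ^ c ** B
c <> b & b <> b ^ c ** C
c <> b & b <> b ^ c ** c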